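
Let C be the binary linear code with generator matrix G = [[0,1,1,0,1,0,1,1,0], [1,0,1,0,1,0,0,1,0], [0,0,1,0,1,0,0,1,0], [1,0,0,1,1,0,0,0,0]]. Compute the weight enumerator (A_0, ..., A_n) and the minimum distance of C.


Weight distribution: A_0 = 1, A_1 = 1, A_2 = 2, A_3 = 4, A_4 = 3, A_5 = 3, A_6 = 2. Minimum distance d = 1.

Enumerate all 2^4 = 16 messages m ∈ F_2^4.
For each, compute codeword c = mG in F_2^9, then tally its weight.
  m = 0000 → c = 000000000, weight = 0.
  m = 1000 → c = 011010110, weight = 5.
  m = 0100 → c = 101010010, weight = 4.
  m = 1100 → c = 110000100, weight = 3.
  m = 0010 → c = 001010010, weight = 3.
  m = 1010 → c = 010000100, weight = 2.
  m = 0110 → c = 100000000, weight = 1.
  m = 1110 → c = 111010110, weight = 6.
  m = 0001 → c = 100110000, weight = 3.
  m = 1001 → c = 111100110, weight = 6.
  m = 0101 → c = 001100010, weight = 3.
  m = 1101 → c = 010110100, weight = 4.
  m = 0011 → c = 101100010, weight = 4.
  m = 1011 → c = 110110100, weight = 5.
  m = 0111 → c = 000110000, weight = 2.
  m = 1111 → c = 011100110, weight = 5.
Tally weights:
  weight 0: 1 codewords.
  weight 1: 1 codewords.
  weight 2: 2 codewords.
  weight 3: 4 codewords.
  weight 4: 3 codewords.
  weight 5: 3 codewords.
  weight 6: 2 codewords.
Minimum distance d = smallest w > 0 with A_w > 0 = 1.
Sanity: Σ A_w = 16 = 2^4 = 16 ✓.


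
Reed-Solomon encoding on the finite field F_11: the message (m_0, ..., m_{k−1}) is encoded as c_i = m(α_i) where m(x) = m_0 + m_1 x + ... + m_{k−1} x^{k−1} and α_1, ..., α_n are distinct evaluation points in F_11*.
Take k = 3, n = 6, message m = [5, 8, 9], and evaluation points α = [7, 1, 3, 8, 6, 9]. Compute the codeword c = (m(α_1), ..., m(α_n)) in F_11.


c = [7, 0, 0, 7, 3, 3]

Message polynomial: m(x) = 5 + 8·x + 9·x^2 (mod 11).
For each evaluation point α_i, compute m(α_i) mod 11:
  α_1 = 7: Horner steps 9 → 5 → 7, so m(7) = 7.
  α_2 = 1: Horner steps 9 → 6 → 0, so m(1) = 0.
  α_3 = 3: Horner steps 9 → 2 → 0, so m(3) = 0.
  α_4 = 8: Horner steps 9 → 3 → 7, so m(8) = 7.
  α_5 = 6: Horner steps 9 → 7 → 3, so m(6) = 3.
  α_6 = 9: Horner steps 9 → 1 → 3, so m(9) = 3.
Codeword c = [7, 0, 0, 7, 3, 3] ∈ F_11^6.


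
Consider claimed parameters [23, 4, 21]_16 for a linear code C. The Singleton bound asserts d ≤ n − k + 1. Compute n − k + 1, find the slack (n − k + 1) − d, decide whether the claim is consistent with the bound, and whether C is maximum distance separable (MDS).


Singleton RHS = n − k + 1 = 20, slack = -1, bound violated (no such code; not MDS).

Singleton bound: d ≤ n − k + 1.
Here n = 23, k = 4, so n − k + 1 = 20.
Given d = 21, check d ≤ 20: NO.
Slack = (n − k + 1) − d = -1.
The slack is negative: d = 21 exceeds n − k + 1 = 20 by 1, so the Singleton bound is violated and no linear [23, 4, 21]_16 code can exist. In particular it is not MDS (MDS requires d = n − k + 1 exactly).
Description: the claimed parameters are [23, 4, 21]_16; such a code would be impossible (violates the Singleton bound).


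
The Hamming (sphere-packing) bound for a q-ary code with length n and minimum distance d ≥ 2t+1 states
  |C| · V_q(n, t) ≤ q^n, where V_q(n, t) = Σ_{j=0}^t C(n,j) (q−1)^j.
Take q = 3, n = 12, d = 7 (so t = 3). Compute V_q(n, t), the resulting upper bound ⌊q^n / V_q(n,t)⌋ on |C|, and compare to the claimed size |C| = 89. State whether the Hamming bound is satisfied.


V_q(n, t) = 2049, q^n = 531441, Hamming bound = 259, |C| = 89 ≤ bound (satisfied).

Step 1: Compute V_q(n, t) = Σ_{j=0}^3 C(n, j) (q−1)^j.
  j = 0: C(12,0)·(2)^0 = 1·1 = 1.
  j = 1: C(12,1)·(2)^1 = 12·2 = 24.
  j = 2: C(12,2)·(2)^2 = 66·4 = 264.
  j = 3: C(12,3)·(2)^3 = 220·8 = 1760.
  V_q(n, t) = 1 + 24 + 264 + 1760 = 2049.
Step 2: q^n = 3^12 = 531441.
Step 3: Hamming bound ⌊q^n / V_q(n,t)⌋ = ⌊531441/2049⌋ = 259.
Step 4: Compare |C| = 89 to 259: satisfied.
The claimed |C| lies below the Hamming bound.


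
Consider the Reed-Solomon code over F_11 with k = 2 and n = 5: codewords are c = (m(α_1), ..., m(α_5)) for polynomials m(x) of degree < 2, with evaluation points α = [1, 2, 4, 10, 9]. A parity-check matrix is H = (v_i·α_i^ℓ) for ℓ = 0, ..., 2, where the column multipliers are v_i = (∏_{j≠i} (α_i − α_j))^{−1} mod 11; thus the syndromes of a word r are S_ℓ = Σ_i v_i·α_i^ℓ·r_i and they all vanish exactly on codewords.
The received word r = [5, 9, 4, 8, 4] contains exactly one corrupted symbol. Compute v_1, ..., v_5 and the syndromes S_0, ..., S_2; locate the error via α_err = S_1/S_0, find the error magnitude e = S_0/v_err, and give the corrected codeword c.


S = (5, 9, 3), error at position 3, error magnitude e = 9, c = [5, 9, 6, 8, 4].

Step 1: column multipliers v_i = (∏_{j≠i}(α_i − α_j))^{−1} mod 11.
  i = 1 (α = 1): (1−2)(1−4)(1−10)(1−9) = (−1)·(−3)·(−9)·(−8) = 216 ≡ 7, so v_1 = 7^{−1} = 8 (mod 11).
  i = 2 (α = 2): (2−1)(2−4)(2−10)(2−9) = 1·(−2)·(−8)·(−7) = −112 ≡ 9, so v_2 = 9^{−1} = 5 (mod 11).
  i = 3 (α = 4): (4−1)(4−2)(4−10)(4−9) = 3·2·(−6)·(−5) = 180 ≡ 4, so v_3 = 4^{−1} = 3 (mod 11).
  i = 4 (α = 10): (10−1)(10−2)(10−4)(10−9) = 9·8·6·1 = 432 ≡ 3, so v_4 = 3^{−1} = 4 (mod 11).
  i = 5 (α = 9): (9−1)(9−2)(9−4)(9−10) = 8·7·5·(−1) = −280 ≡ 6, so v_5 = 6^{−1} = 2 (mod 11).
  v = [8, 5, 3, 4, 2].
Step 2: syndromes of r = [5, 9, 4, 8, 4] (all sums mod 11).
  S_0 = Σ v_i r_i = 8·5 + 5·9 + 3·4 + 4·8 + 2·4 = 137 ≡ 5.
  S_1 = Σ v_i α_i r_i = 8·1·5 + 5·2·9 + 3·4·4 + 4·10·8 + 2·9·4 = 570 ≡ 9.
  α_i^2 mod 11 = [1, 4, 5, 1, 4].
  S_2 = Σ v_i α_i^2 r_i = 8·1·5 + 5·4·9 + 3·5·4 + 4·1·8 + 2·4·4 = 344 ≡ 3.
  S = (5, 9, 3) ≠ 0, so r is not a codeword (an error is present).
Step 3: locate the error. For a single error e at position i, S_ℓ = v_i·e·α_i^ℓ, so α_err = S_1/S_0.
  S_0^{−1} = 5^{−1} = 9 (mod 11), so α_err = 9·9 = 81 ≡ 4 = α_3. Error position i = 3.
  Consistency check: S_2/S_1 = 3·5 = 15 ≡ 4 = α_err ✓ (single-error assumption holds).
Step 4: error magnitude e = S_0/v_3 = S_0·∏_{j≠3}(α_3 − α_j) = 5·4 = 20 ≡ 9 (mod 11).
Step 5: correct position 3: c_3 = r_3 − e = 4 − 9 ≡ 6 (mod 11). Hence c = [5, 9, 6, 8, 4].
  Check: interpolating c through the α_i gives m(x) = 1 + 4·x (degree < 2) with m(α_i) = c_i for every i, so c is indeed a codeword.


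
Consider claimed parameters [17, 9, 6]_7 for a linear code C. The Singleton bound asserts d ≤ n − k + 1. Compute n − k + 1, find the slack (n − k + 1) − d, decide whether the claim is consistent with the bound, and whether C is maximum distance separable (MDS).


Singleton RHS = n − k + 1 = 9, slack = 3, bound satisfied, not MDS.

Singleton bound: d ≤ n − k + 1.
Here n = 17, k = 9, so n − k + 1 = 9.
Given d = 6, check d ≤ 9: YES.
Slack = (n − k + 1) − d = 3.
The code is NOT MDS (slack = 3 > 0).
Description: the claimed parameters are [17, 9, 6]_7; such a code would be non-MDS.


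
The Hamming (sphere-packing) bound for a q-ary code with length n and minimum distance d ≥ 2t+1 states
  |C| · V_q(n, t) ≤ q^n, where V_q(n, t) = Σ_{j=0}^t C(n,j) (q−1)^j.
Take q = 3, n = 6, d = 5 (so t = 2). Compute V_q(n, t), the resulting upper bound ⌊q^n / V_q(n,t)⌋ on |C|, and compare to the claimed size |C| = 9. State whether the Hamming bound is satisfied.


V_q(n, t) = 73, q^n = 729, Hamming bound = 9, |C| = 9 ≤ bound (satisfied).

Step 1: Compute V_q(n, t) = Σ_{j=0}^2 C(n, j) (q−1)^j.
  j = 0: C(6,0)·(2)^0 = 1·1 = 1.
  j = 1: C(6,1)·(2)^1 = 6·2 = 12.
  j = 2: C(6,2)·(2)^2 = 15·4 = 60.
  V_q(n, t) = 1 + 12 + 60 = 73.
Step 2: q^n = 3^6 = 729.
Step 3: Hamming bound ⌊q^n / V_q(n,t)⌋ = ⌊729/73⌋ = 9.
Step 4: Compare |C| = 9 to 9: satisfied.
The claimed |C| lies at the Hamming bound (tight).


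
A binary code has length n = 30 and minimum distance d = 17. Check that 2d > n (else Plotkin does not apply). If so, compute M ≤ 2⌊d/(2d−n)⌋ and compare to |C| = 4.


Plotkin bound M ≤ 8; given |C| = 4 ≤ bound (satisfied).

Check applicability: 2d = 34, n = 30.
2d − n = 4 > 0, so Plotkin applies.
Compute d/(2d−n) = 17/4 ≈ 4.2500.
⌊d/(2d−n)⌋ = 4.
Plotkin bound: M ≤ 2·4 = 8.
Given |C| = 4, check: satisfied.
This |C| is below the Plotkin bound.


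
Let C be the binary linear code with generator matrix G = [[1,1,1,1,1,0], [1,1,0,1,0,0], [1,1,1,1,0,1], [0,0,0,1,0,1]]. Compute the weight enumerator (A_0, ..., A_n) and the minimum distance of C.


Weight distribution: A_0 = 1, A_2 = 6, A_3 = 4, A_4 = 1, A_5 = 4. Minimum distance d = 2.

Enumerate all 2^4 = 16 messages m ∈ F_2^4.
For each, compute codeword c = mG in F_2^6, then tally its weight.
  m = 0000 → c = 000000, weight = 0.
  m = 1000 → c = 111110, weight = 5.
  m = 0100 → c = 110100, weight = 3.
  m = 1100 → c = 001010, weight = 2.
  m = 0010 → c = 111101, weight = 5.
  m = 1010 → c = 000011, weight = 2.
  m = 0110 → c = 001001, weight = 2.
  m = 1110 → c = 110111, weight = 5.
  m = 0001 → c = 000101, weight = 2.
  m = 1001 → c = 111011, weight = 5.
  m = 0101 → c = 110001, weight = 3.
  m = 1101 → c = 001111, weight = 4.
  m = 0011 → c = 111000, weight = 3.
  m = 1011 → c = 000110, weight = 2.
  m = 0111 → c = 001100, weight = 2.
  m = 1111 → c = 110010, weight = 3.
Tally weights:
  weight 0: 1 codewords.
  weight 2: 6 codewords.
  weight 3: 4 codewords.
  weight 4: 1 codewords.
  weight 5: 4 codewords.
Minimum distance d = smallest w > 0 with A_w > 0 = 2.
Sanity: Σ A_w = 16 = 2^4 = 16 ✓.


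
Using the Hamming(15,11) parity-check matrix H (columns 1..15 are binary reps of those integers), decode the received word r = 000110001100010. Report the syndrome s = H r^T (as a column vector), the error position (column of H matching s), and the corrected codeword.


s = (1, 1, 0, 0)^T, error position = 12, corrected codeword c = 000110001101010

Compute s = H r^T mod 2 one row at a time:
  s_1 = 0 + 1 + 1 + 0 + 0 + 0 + 1 + 0 = 3 ≡ 1 (mod 2).
  s_2 = 1 + 1 + 0 + 0 + 0 + 0 + 1 + 0 = 3 ≡ 1 (mod 2).
  s_3 = 0 + 0 + 0 + 0 + 1 + 0 + 1 + 0 = 2 ≡ 0 (mod 2).
  s_4 = 0 + 0 + 1 + 0 + 1 + 0 + 0 + 0 = 2 ≡ 0 (mod 2).
s = (1, 1, 0, 0)^T — this equals column 12 of H (binary 1100), so error is at position 12.
Correct: flip bit 12 of r = 000110001100010 to get c = 000110001101010.


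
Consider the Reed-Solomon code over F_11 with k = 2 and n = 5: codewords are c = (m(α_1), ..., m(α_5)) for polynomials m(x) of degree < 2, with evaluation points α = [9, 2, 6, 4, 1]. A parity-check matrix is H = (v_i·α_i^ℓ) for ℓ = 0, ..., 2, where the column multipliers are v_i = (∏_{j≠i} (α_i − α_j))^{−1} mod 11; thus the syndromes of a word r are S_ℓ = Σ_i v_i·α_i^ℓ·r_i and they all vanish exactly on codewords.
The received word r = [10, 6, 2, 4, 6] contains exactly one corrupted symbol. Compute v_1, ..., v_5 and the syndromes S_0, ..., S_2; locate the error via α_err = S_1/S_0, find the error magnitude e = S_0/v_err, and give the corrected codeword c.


S = (1, 1, 1), error at position 5, error magnitude e = 10, c = [10, 6, 2, 4, 7].

Step 1: column multipliers v_i = (∏_{j≠i}(α_i − α_j))^{−1} mod 11.
  i = 1 (α = 9): (9−2)(9−6)(9−4)(9−1) = 7·3·5·8 = 840 ≡ 4, so v_1 = 4^{−1} = 3 (mod 11).
  i = 2 (α = 2): (2−9)(2−6)(2−4)(2−1) = (−7)·(−4)·(−2)·1 = −56 ≡ 10, so v_2 = 10^{−1} = 10 (mod 11).
  i = 3 (α = 6): (6−9)(6−2)(6−4)(6−1) = (−3)·4·2·5 = −120 ≡ 1, so v_3 = 1^{−1} = 1 (mod 11).
  i = 4 (α = 4): (4−9)(4−2)(4−6)(4−1) = (−5)·2·(−2)·3 = 60 ≡ 5, so v_4 = 5^{−1} = 9 (mod 11).
  i = 5 (α = 1): (1−9)(1−2)(1−6)(1−4) = (−8)·(−1)·(−5)·(−3) = 120 ≡ 10, so v_5 = 10^{−1} = 10 (mod 11).
  v = [3, 10, 1, 9, 10].
Step 2: syndromes of r = [10, 6, 2, 4, 6] (all sums mod 11).
  S_0 = Σ v_i r_i = 3·10 + 10·6 + 1·2 + 9·4 + 10·6 = 188 ≡ 1.
  S_1 = Σ v_i α_i r_i = 3·9·10 + 10·2·6 + 1·6·2 + 9·4·4 + 10·1·6 = 606 ≡ 1.
  α_i^2 mod 11 = [4, 4, 3, 5, 1].
  S_2 = Σ v_i α_i^2 r_i = 3·4·10 + 10·4·6 + 1·3·2 + 9·5·4 + 10·1·6 = 606 ≡ 1.
  S = (1, 1, 1) ≠ 0, so r is not a codeword (an error is present).
Step 3: locate the error. For a single error e at position i, S_ℓ = v_i·e·α_i^ℓ, so α_err = S_1/S_0.
  S_0^{−1} = 1^{−1} = 1 (mod 11), so α_err = 1·1 = 1 ≡ 1 = α_5. Error position i = 5.
  Consistency check: S_2/S_1 = 1·1 = 1 ≡ 1 = α_err ✓ (single-error assumption holds).
Step 4: error magnitude e = S_0/v_5 = S_0·∏_{j≠5}(α_5 − α_j) = 1·10 = 10 ≡ 10 (mod 11).
Step 5: correct position 5: c_5 = r_5 − e = 6 − 10 ≡ 7 (mod 11). Hence c = [10, 6, 2, 4, 7].
  Check: interpolating c through the α_i gives m(x) = 8 + 10·x (degree < 2) with m(α_i) = c_i for every i, so c is indeed a codeword.


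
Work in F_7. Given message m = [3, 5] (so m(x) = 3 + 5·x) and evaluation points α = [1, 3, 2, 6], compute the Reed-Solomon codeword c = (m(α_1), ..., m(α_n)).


c = [1, 4, 6, 5]

Message polynomial: m(x) = 3 + 5·x (mod 7).
For each evaluation point α_i, compute m(α_i) mod 7:
  α_1 = 1: Horner steps 5 → 1, so m(1) = 1.
  α_2 = 3: Horner steps 5 → 4, so m(3) = 4.
  α_3 = 2: Horner steps 5 → 6, so m(2) = 6.
  α_4 = 6: Horner steps 5 → 5, so m(6) = 5.
Codeword c = [1, 4, 6, 5] ∈ F_7^4.


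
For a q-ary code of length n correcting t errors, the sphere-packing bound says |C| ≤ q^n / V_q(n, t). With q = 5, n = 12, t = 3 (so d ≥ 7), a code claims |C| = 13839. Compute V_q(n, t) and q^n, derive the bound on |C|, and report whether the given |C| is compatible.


V_q(n, t) = 15185, q^n = 244140625, Hamming bound = 16077, |C| = 13839 ≤ bound (satisfied).

Step 1: Compute V_q(n, t) = Σ_{j=0}^3 C(n, j) (q−1)^j.
  j = 0: C(12,0)·(4)^0 = 1·1 = 1.
  j = 1: C(12,1)·(4)^1 = 12·4 = 48.
  j = 2: C(12,2)·(4)^2 = 66·16 = 1056.
  j = 3: C(12,3)·(4)^3 = 220·64 = 14080.
  V_q(n, t) = 1 + 48 + 1056 + 14080 = 15185.
Step 2: q^n = 5^12 = 244140625.
Step 3: Hamming bound ⌊q^n / V_q(n,t)⌋ = ⌊244140625/15185⌋ = 16077.
Step 4: Compare |C| = 13839 to 16077: satisfied.
The claimed |C| lies below the Hamming bound.


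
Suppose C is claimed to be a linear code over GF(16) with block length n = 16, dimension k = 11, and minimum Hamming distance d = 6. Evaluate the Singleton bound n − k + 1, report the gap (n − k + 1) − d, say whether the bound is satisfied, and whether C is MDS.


Singleton RHS = n − k + 1 = 6, slack = 0, bound satisfied, MDS.

Singleton bound: d ≤ n − k + 1.
Here n = 16, k = 11, so n − k + 1 = 6.
Given d = 6, check d ≤ 6: YES.
Slack = (n − k + 1) − d = 0.
The code is MDS (slack = 0).
Description: the claimed parameters are [16, 11, 6]_16; such a code would be MDS (meets Singleton bound).


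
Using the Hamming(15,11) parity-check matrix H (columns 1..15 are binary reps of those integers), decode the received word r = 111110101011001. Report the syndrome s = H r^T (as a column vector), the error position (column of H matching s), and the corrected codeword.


s = (0, 1, 1, 1)^T, error position = 7, corrected codeword c = 111110001011001

Compute s = H r^T mod 2 one row at a time:
  s_1 = 0 + 1 + 0 + 1 + 1 + 0 + 0 + 1 = 4 ≡ 0 (mod 2).
  s_2 = 1 + 1 + 0 + 1 + 1 + 0 + 0 + 1 = 5 ≡ 1 (mod 2).
  s_3 = 1 + 1 + 0 + 1 + 0 + 1 + 0 + 1 = 5 ≡ 1 (mod 2).
  s_4 = 1 + 1 + 1 + 1 + 1 + 1 + 0 + 1 = 7 ≡ 1 (mod 2).
s = (0, 1, 1, 1)^T — this equals column 7 of H (binary 0111), so error is at position 7.
Correct: flip bit 7 of r = 111110101011001 to get c = 111110001011001.


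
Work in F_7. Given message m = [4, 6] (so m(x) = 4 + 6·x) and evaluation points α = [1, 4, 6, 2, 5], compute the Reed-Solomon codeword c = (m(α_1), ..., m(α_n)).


c = [3, 0, 5, 2, 6]

Message polynomial: m(x) = 4 + 6·x (mod 7).
For each evaluation point α_i, compute m(α_i) mod 7:
  α_1 = 1: Horner steps 6 → 3, so m(1) = 3.
  α_2 = 4: Horner steps 6 → 0, so m(4) = 0.
  α_3 = 6: Horner steps 6 → 5, so m(6) = 5.
  α_4 = 2: Horner steps 6 → 2, so m(2) = 2.
  α_5 = 5: Horner steps 6 → 6, so m(5) = 6.
Codeword c = [3, 0, 5, 2, 6] ∈ F_7^5.


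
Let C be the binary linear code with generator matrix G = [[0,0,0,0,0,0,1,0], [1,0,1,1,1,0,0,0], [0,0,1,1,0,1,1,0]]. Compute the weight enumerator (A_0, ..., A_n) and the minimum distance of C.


Weight distribution: A_0 = 1, A_1 = 1, A_3 = 2, A_4 = 3, A_5 = 1. Minimum distance d = 1.

Enumerate all 2^3 = 8 messages m ∈ F_2^3.
For each, compute codeword c = mG in F_2^8, then tally its weight.
  m = 000 → c = 00000000, weight = 0.
  m = 100 → c = 00000010, weight = 1.
  m = 010 → c = 10111000, weight = 4.
  m = 110 → c = 10111010, weight = 5.
  m = 001 → c = 00110110, weight = 4.
  m = 101 → c = 00110100, weight = 3.
  m = 011 → c = 10001110, weight = 4.
  m = 111 → c = 10001100, weight = 3.
Tally weights:
  weight 0: 1 codewords.
  weight 1: 1 codewords.
  weight 3: 2 codewords.
  weight 4: 3 codewords.
  weight 5: 1 codewords.
Minimum distance d = smallest w > 0 with A_w > 0 = 1.
Sanity: Σ A_w = 8 = 2^3 = 8 ✓.


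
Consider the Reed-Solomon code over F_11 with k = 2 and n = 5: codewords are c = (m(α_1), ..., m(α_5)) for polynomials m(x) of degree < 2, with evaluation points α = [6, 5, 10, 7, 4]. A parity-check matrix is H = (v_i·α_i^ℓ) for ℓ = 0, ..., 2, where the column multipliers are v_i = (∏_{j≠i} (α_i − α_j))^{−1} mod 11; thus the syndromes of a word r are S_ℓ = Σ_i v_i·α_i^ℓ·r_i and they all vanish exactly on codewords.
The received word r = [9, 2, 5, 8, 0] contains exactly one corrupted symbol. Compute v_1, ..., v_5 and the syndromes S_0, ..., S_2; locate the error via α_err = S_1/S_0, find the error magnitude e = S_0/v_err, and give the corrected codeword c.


S = (3, 4, 9), error at position 2, error magnitude e = 3, c = [9, 10, 5, 8, 0].

Step 1: column multipliers v_i = (∏_{j≠i}(α_i − α_j))^{−1} mod 11.
  i = 1 (α = 6): (6−5)(6−10)(6−7)(6−4) = 1·(−4)·(−1)·2 = 8 ≡ 8, so v_1 = 8^{−1} = 7 (mod 11).
  i = 2 (α = 5): (5−6)(5−10)(5−7)(5−4) = (−1)·(−5)·(−2)·1 = −10 ≡ 1, so v_2 = 1^{−1} = 1 (mod 11).
  i = 3 (α = 10): (10−6)(10−5)(10−7)(10−4) = 4·5·3·6 = 360 ≡ 8, so v_3 = 8^{−1} = 7 (mod 11).
  i = 4 (α = 7): (7−6)(7−5)(7−10)(7−4) = 1·2·(−3)·3 = −18 ≡ 4, so v_4 = 4^{−1} = 3 (mod 11).
  i = 5 (α = 4): (4−6)(4−5)(4−10)(4−7) = (−2)·(−1)·(−6)·(−3) = 36 ≡ 3, so v_5 = 3^{−1} = 4 (mod 11).
  v = [7, 1, 7, 3, 4].
Step 2: syndromes of r = [9, 2, 5, 8, 0] (all sums mod 11).
  S_0 = Σ v_i r_i = 7·9 + 1·2 + 7·5 + 3·8 + 4·0 = 124 ≡ 3.
  S_1 = Σ v_i α_i r_i = 7·6·9 + 1·5·2 + 7·10·5 + 3·7·8 + 4·4·0 = 906 ≡ 4.
  α_i^2 mod 11 = [3, 3, 1, 5, 5].
  S_2 = Σ v_i α_i^2 r_i = 7·3·9 + 1·3·2 + 7·1·5 + 3·5·8 + 4·5·0 = 350 ≡ 9.
  S = (3, 4, 9) ≠ 0, so r is not a codeword (an error is present).
Step 3: locate the error. For a single error e at position i, S_ℓ = v_i·e·α_i^ℓ, so α_err = S_1/S_0.
  S_0^{−1} = 3^{−1} = 4 (mod 11), so α_err = 4·4 = 16 ≡ 5 = α_2. Error position i = 2.
  Consistency check: S_2/S_1 = 9·3 = 27 ≡ 5 = α_err ✓ (single-error assumption holds).
Step 4: error magnitude e = S_0/v_2 = S_0·∏_{j≠2}(α_2 − α_j) = 3·1 = 3 ≡ 3 (mod 11).
Step 5: correct position 2: c_2 = r_2 − e = 2 − 3 ≡ 10 (mod 11). Hence c = [9, 10, 5, 8, 0].
  Check: interpolating c through the α_i gives m(x) = 4 + 10·x (degree < 2) with m(α_i) = c_i for every i, so c is indeed a codeword.


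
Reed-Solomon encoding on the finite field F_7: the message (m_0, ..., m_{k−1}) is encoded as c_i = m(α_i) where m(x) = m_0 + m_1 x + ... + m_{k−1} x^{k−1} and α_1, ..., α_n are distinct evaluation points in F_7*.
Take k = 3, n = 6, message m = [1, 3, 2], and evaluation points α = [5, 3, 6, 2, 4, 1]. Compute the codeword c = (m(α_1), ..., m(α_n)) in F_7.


c = [3, 0, 0, 1, 3, 6]

Message polynomial: m(x) = 1 + 3·x + 2·x^2 (mod 7).
For each evaluation point α_i, compute m(α_i) mod 7:
  α_1 = 5: Horner steps 2 → 6 → 3, so m(5) = 3.
  α_2 = 3: Horner steps 2 → 2 → 0, so m(3) = 0.
  α_3 = 6: Horner steps 2 → 1 → 0, so m(6) = 0.
  α_4 = 2: Horner steps 2 → 0 → 1, so m(2) = 1.
  α_5 = 4: Horner steps 2 → 4 → 3, so m(4) = 3.
  α_6 = 1: Horner steps 2 → 5 → 6, so m(1) = 6.
Codeword c = [3, 0, 0, 1, 3, 6] ∈ F_7^6.


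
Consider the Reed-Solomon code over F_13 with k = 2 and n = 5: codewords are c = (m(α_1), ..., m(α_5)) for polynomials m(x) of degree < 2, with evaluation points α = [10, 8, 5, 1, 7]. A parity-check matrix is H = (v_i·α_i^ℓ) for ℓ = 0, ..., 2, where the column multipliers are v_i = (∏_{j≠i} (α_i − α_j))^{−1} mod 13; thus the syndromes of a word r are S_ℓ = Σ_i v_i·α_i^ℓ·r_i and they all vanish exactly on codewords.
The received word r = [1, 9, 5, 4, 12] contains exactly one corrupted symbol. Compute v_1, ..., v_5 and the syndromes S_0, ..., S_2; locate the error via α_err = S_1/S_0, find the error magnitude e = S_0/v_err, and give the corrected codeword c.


S = (5, 11, 6), error at position 1, error magnitude e = 11, c = [3, 9, 5, 4, 12].

Step 1: column multipliers v_i = (∏_{j≠i}(α_i − α_j))^{−1} mod 13.
  i = 1 (α = 10): (10−8)(10−5)(10−1)(10−7) = 2·5·9·3 = 270 ≡ 10, so v_1 = 10^{−1} = 4 (mod 13).
  i = 2 (α = 8): (8−10)(8−5)(8−1)(8−7) = (−2)·3·7·1 = −42 ≡ 10, so v_2 = 10^{−1} = 4 (mod 13).
  i = 3 (α = 5): (5−10)(5−8)(5−1)(5−7) = (−5)·(−3)·4·(−2) = −120 ≡ 10, so v_3 = 10^{−1} = 4 (mod 13).
  i = 4 (α = 1): (1−10)(1−8)(1−5)(1−7) = (−9)·(−7)·(−4)·(−6) = 1512 ≡ 4, so v_4 = 4^{−1} = 10 (mod 13).
  i = 5 (α = 7): (7−10)(7−8)(7−5)(7−1) = (−3)·(−1)·2·6 = 36 ≡ 10, so v_5 = 10^{−1} = 4 (mod 13).
  v = [4, 4, 4, 10, 4].
Step 2: syndromes of r = [1, 9, 5, 4, 12] (all sums mod 13).
  S_0 = Σ v_i r_i = 4·1 + 4·9 + 4·5 + 10·4 + 4·12 = 148 ≡ 5.
  S_1 = Σ v_i α_i r_i = 4·10·1 + 4·8·9 + 4·5·5 + 10·1·4 + 4·7·12 = 804 ≡ 11.
  α_i^2 mod 13 = [9, 12, 12, 1, 10].
  S_2 = Σ v_i α_i^2 r_i = 4·9·1 + 4·12·9 + 4·12·5 + 10·1·4 + 4·10·12 = 1228 ≡ 6.
  S = (5, 11, 6) ≠ 0, so r is not a codeword (an error is present).
Step 3: locate the error. For a single error e at position i, S_ℓ = v_i·e·α_i^ℓ, so α_err = S_1/S_0.
  S_0^{−1} = 5^{−1} = 8 (mod 13), so α_err = 11·8 = 88 ≡ 10 = α_1. Error position i = 1.
  Consistency check: S_2/S_1 = 6·6 = 36 ≡ 10 = α_err ✓ (single-error assumption holds).
Step 4: error magnitude e = S_0/v_1 = S_0·∏_{j≠1}(α_1 − α_j) = 5·10 = 50 ≡ 11 (mod 13).
Step 5: correct position 1: c_1 = r_1 − e = 1 − 11 ≡ 3 (mod 13). Hence c = [3, 9, 5, 4, 12].
  Check: interpolating c through the α_i gives m(x) = 7 + 10·x (degree < 2) with m(α_i) = c_i for every i, so c is indeed a codeword.


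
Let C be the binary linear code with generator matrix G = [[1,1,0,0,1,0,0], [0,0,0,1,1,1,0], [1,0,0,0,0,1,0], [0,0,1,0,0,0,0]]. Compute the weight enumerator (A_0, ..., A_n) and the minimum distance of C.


Weight distribution: A_0 = 1, A_1 = 1, A_2 = 2, A_3 = 6, A_4 = 5, A_5 = 1. Minimum distance d = 1.

Enumerate all 2^4 = 16 messages m ∈ F_2^4.
For each, compute codeword c = mG in F_2^7, then tally its weight.
  m = 0000 → c = 0000000, weight = 0.
  m = 1000 → c = 1100100, weight = 3.
  m = 0100 → c = 0001110, weight = 3.
  m = 1100 → c = 1101010, weight = 4.
  m = 0010 → c = 1000010, weight = 2.
  m = 1010 → c = 0100110, weight = 3.
  m = 0110 → c = 1001100, weight = 3.
  m = 1110 → c = 0101000, weight = 2.
  m = 0001 → c = 0010000, weight = 1.
  m = 1001 → c = 1110100, weight = 4.
  m = 0101 → c = 0011110, weight = 4.
  m = 1101 → c = 1111010, weight = 5.
  m = 0011 → c = 1010010, weight = 3.
  m = 1011 → c = 0110110, weight = 4.
  m = 0111 → c = 1011100, weight = 4.
  m = 1111 → c = 0111000, weight = 3.
Tally weights:
  weight 0: 1 codewords.
  weight 1: 1 codewords.
  weight 2: 2 codewords.
  weight 3: 6 codewords.
  weight 4: 5 codewords.
  weight 5: 1 codewords.
Minimum distance d = smallest w > 0 with A_w > 0 = 1.
Sanity: Σ A_w = 16 = 2^4 = 16 ✓.


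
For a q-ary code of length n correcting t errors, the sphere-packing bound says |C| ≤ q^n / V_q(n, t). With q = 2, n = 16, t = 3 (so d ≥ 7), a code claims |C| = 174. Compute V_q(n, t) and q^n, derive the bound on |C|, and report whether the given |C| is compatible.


V_q(n, t) = 697, q^n = 65536, Hamming bound = 94, |C| = 174 > bound (violated).

Step 1: Compute V_q(n, t) = Σ_{j=0}^3 C(n, j) (q−1)^j.
  j = 0: C(16,0)·(1)^0 = 1·1 = 1.
  j = 1: C(16,1)·(1)^1 = 16·1 = 16.
  j = 2: C(16,2)·(1)^2 = 120·1 = 120.
  j = 3: C(16,3)·(1)^3 = 560·1 = 560.
  V_q(n, t) = 1 + 16 + 120 + 560 = 697.
Step 2: q^n = 2^16 = 65536.
Step 3: Hamming bound ⌊q^n / V_q(n,t)⌋ = ⌊65536/697⌋ = 94.
Step 4: Compare |C| = 174 to 94: violated.
The claimed |C| lies above the Hamming bound, so no 2-ary code of length 16 with d ≥ 7 can have 174 codewords.


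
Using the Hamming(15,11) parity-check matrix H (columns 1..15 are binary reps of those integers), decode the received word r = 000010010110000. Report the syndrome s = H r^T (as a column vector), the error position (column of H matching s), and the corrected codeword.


s = (1, 1, 0, 0)^T, error position = 12, corrected codeword c = 000010010111000

Compute s = H r^T mod 2 one row at a time:
  s_1 = 1 + 0 + 1 + 1 + 0 + 0 + 0 + 0 = 3 ≡ 1 (mod 2).
  s_2 = 0 + 1 + 0 + 0 + 0 + 0 + 0 + 0 = 1 ≡ 1 (mod 2).
  s_3 = 0 + 0 + 0 + 0 + 1 + 1 + 0 + 0 = 2 ≡ 0 (mod 2).
  s_4 = 0 + 0 + 1 + 0 + 0 + 1 + 0 + 0 = 2 ≡ 0 (mod 2).
s = (1, 1, 0, 0)^T — this equals column 12 of H (binary 1100), so error is at position 12.
Correct: flip bit 12 of r = 000010010110000 to get c = 000010010111000.


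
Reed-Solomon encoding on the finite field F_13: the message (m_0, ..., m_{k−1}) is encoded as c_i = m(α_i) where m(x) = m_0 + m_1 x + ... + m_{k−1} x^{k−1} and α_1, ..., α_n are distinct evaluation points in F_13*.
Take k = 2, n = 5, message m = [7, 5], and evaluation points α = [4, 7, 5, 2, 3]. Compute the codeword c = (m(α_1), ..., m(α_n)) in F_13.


c = [1, 3, 6, 4, 9]

Message polynomial: m(x) = 7 + 5·x (mod 13).
For each evaluation point α_i, compute m(α_i) mod 13:
  α_1 = 4: Horner steps 5 → 1, so m(4) = 1.
  α_2 = 7: Horner steps 5 → 3, so m(7) = 3.
  α_3 = 5: Horner steps 5 → 6, so m(5) = 6.
  α_4 = 2: Horner steps 5 → 4, so m(2) = 4.
  α_5 = 3: Horner steps 5 → 9, so m(3) = 9.
Codeword c = [1, 3, 6, 4, 9] ∈ F_13^5.


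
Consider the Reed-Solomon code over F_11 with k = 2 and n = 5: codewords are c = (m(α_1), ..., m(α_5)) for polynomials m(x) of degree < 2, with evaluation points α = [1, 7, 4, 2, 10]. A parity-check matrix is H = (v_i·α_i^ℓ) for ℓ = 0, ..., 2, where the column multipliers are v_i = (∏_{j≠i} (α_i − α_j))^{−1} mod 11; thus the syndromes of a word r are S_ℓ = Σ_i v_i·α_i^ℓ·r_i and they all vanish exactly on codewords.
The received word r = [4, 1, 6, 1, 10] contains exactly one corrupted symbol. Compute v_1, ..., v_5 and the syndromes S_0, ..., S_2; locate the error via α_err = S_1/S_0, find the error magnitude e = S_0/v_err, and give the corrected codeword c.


S = (3, 10, 4), error at position 2, error magnitude e = 4, c = [4, 8, 6, 1, 10].

Step 1: column multipliers v_i = (∏_{j≠i}(α_i − α_j))^{−1} mod 11.
  i = 1 (α = 1): (1−7)(1−4)(1−2)(1−10) = (−6)·(−3)·(−1)·(−9) = 162 ≡ 8, so v_1 = 8^{−1} = 7 (mod 11).
  i = 2 (α = 7): (7−1)(7−4)(7−2)(7−10) = 6·3·5·(−3) = −270 ≡ 5, so v_2 = 5^{−1} = 9 (mod 11).
  i = 3 (α = 4): (4−1)(4−7)(4−2)(4−10) = 3·(−3)·2·(−6) = 108 ≡ 9, so v_3 = 9^{−1} = 5 (mod 11).
  i = 4 (α = 2): (2−1)(2−7)(2−4)(2−10) = 1·(−5)·(−2)·(−8) = −80 ≡ 8, so v_4 = 8^{−1} = 7 (mod 11).
  i = 5 (α = 10): (10−1)(10−7)(10−4)(10−2) = 9·3·6·8 = 1296 ≡ 9, so v_5 = 9^{−1} = 5 (mod 11).
  v = [7, 9, 5, 7, 5].
Step 2: syndromes of r = [4, 1, 6, 1, 10] (all sums mod 11).
  S_0 = Σ v_i r_i = 7·4 + 9·1 + 5·6 + 7·1 + 5·10 = 124 ≡ 3.
  S_1 = Σ v_i α_i r_i = 7·1·4 + 9·7·1 + 5·4·6 + 7·2·1 + 5·10·10 = 725 ≡ 10.
  α_i^2 mod 11 = [1, 5, 5, 4, 1].
  S_2 = Σ v_i α_i^2 r_i = 7·1·4 + 9·5·1 + 5·5·6 + 7·4·1 + 5·1·10 = 301 ≡ 4.
  S = (3, 10, 4) ≠ 0, so r is not a codeword (an error is present).
Step 3: locate the error. For a single error e at position i, S_ℓ = v_i·e·α_i^ℓ, so α_err = S_1/S_0.
  S_0^{−1} = 3^{−1} = 4 (mod 11), so α_err = 10·4 = 40 ≡ 7 = α_2. Error position i = 2.
  Consistency check: S_2/S_1 = 4·10 = 40 ≡ 7 = α_err ✓ (single-error assumption holds).
Step 4: error magnitude e = S_0/v_2 = S_0·∏_{j≠2}(α_2 − α_j) = 3·5 = 15 ≡ 4 (mod 11).
Step 5: correct position 2: c_2 = r_2 − e = 1 − 4 ≡ 8 (mod 11). Hence c = [4, 8, 6, 1, 10].
  Check: interpolating c through the α_i gives m(x) = 7 + 8·x (degree < 2) with m(α_i) = c_i for every i, so c is indeed a codeword.


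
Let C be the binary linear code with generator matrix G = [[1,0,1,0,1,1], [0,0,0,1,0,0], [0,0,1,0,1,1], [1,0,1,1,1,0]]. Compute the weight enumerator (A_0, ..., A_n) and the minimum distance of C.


Weight distribution: A_0 = 1, A_1 = 3, A_2 = 4, A_3 = 4, A_4 = 3, A_5 = 1. Minimum distance d = 1.

Enumerate all 2^4 = 16 messages m ∈ F_2^4.
For each, compute codeword c = mG in F_2^6, then tally its weight.
  m = 0000 → c = 000000, weight = 0.
  m = 1000 → c = 101011, weight = 4.
  m = 0100 → c = 000100, weight = 1.
  m = 1100 → c = 101111, weight = 5.
  m = 0010 → c = 001011, weight = 3.
  m = 1010 → c = 100000, weight = 1.
  m = 0110 → c = 001111, weight = 4.
  m = 1110 → c = 100100, weight = 2.
  m = 0001 → c = 101110, weight = 4.
  m = 1001 → c = 000101, weight = 2.
  m = 0101 → c = 101010, weight = 3.
  m = 1101 → c = 000001, weight = 1.
  m = 0011 → c = 100101, weight = 3.
  m = 1011 → c = 001110, weight = 3.
  m = 0111 → c = 100001, weight = 2.
  m = 1111 → c = 001010, weight = 2.
Tally weights:
  weight 0: 1 codewords.
  weight 1: 3 codewords.
  weight 2: 4 codewords.
  weight 3: 4 codewords.
  weight 4: 3 codewords.
  weight 5: 1 codewords.
Minimum distance d = smallest w > 0 with A_w > 0 = 1.
Sanity: Σ A_w = 16 = 2^4 = 16 ✓.


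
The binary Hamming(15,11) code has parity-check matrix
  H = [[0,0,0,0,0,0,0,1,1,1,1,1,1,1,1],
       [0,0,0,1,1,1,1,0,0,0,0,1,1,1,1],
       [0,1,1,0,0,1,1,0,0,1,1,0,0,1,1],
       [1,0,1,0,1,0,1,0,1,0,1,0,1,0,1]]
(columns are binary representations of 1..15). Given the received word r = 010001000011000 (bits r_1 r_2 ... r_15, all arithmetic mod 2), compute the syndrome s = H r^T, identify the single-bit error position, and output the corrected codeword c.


s = (0, 0, 1, 1)^T, error position = 3, corrected codeword c = 011001000011000

Compute s = H r^T mod 2 one row at a time:
  s_1 = 0 + 0 + 0 + 1 + 1 + 0 + 0 + 0 = 2 ≡ 0 (mod 2).
  s_2 = 0 + 0 + 1 + 0 + 1 + 0 + 0 + 0 = 2 ≡ 0 (mod 2).
  s_3 = 1 + 0 + 1 + 0 + 0 + 1 + 0 + 0 = 3 ≡ 1 (mod 2).
  s_4 = 0 + 0 + 0 + 0 + 0 + 1 + 0 + 0 = 1 ≡ 1 (mod 2).
s = (0, 0, 1, 1)^T — this equals column 3 of H (binary 0011), so error is at position 3.
Correct: flip bit 3 of r = 010001000011000 to get c = 011001000011000.


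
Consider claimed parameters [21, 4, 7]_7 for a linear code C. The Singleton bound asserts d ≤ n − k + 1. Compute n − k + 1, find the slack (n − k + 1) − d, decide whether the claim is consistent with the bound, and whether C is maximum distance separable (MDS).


Singleton RHS = n − k + 1 = 18, slack = 11, bound satisfied, not MDS.

Singleton bound: d ≤ n − k + 1.
Here n = 21, k = 4, so n − k + 1 = 18.
Given d = 7, check d ≤ 18: YES.
Slack = (n − k + 1) − d = 11.
The code is NOT MDS (slack = 11 > 0).
Description: the claimed parameters are [21, 4, 7]_7; such a code would be non-MDS.


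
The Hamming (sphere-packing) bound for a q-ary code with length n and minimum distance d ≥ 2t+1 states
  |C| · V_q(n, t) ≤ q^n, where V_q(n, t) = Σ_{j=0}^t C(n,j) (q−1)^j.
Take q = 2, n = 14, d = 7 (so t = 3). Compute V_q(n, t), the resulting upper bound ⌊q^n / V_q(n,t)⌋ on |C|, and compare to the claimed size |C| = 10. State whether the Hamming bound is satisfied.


V_q(n, t) = 470, q^n = 16384, Hamming bound = 34, |C| = 10 ≤ bound (satisfied).

Step 1: Compute V_q(n, t) = Σ_{j=0}^3 C(n, j) (q−1)^j.
  j = 0: C(14,0)·(1)^0 = 1·1 = 1.
  j = 1: C(14,1)·(1)^1 = 14·1 = 14.
  j = 2: C(14,2)·(1)^2 = 91·1 = 91.
  j = 3: C(14,3)·(1)^3 = 364·1 = 364.
  V_q(n, t) = 1 + 14 + 91 + 364 = 470.
Step 2: q^n = 2^14 = 16384.
Step 3: Hamming bound ⌊q^n / V_q(n,t)⌋ = ⌊16384/470⌋ = 34.
Step 4: Compare |C| = 10 to 34: satisfied.
The claimed |C| lies below the Hamming bound.


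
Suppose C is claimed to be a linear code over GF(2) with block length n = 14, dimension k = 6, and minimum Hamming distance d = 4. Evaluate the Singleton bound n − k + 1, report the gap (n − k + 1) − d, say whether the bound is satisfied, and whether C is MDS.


Singleton RHS = n − k + 1 = 9, slack = 5, bound satisfied, not MDS.

Singleton bound: d ≤ n − k + 1.
Here n = 14, k = 6, so n − k + 1 = 9.
Given d = 4, check d ≤ 9: YES.
Slack = (n − k + 1) − d = 5.
The code is NOT MDS (slack = 5 > 0).
Description: the claimed parameters are [14, 6, 4]_2; such a code would be non-MDS.


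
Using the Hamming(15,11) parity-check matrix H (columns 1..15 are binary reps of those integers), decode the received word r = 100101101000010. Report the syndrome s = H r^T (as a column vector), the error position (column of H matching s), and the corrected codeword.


s = (0, 0, 1, 1)^T, error position = 3, corrected codeword c = 101101101000010

Compute s = H r^T mod 2 one row at a time:
  s_1 = 0 + 1 + 0 + 0 + 0 + 0 + 1 + 0 = 2 ≡ 0 (mod 2).
  s_2 = 1 + 0 + 1 + 1 + 0 + 0 + 1 + 0 = 4 ≡ 0 (mod 2).
  s_3 = 0 + 0 + 1 + 1 + 0 + 0 + 1 + 0 = 3 ≡ 1 (mod 2).
  s_4 = 1 + 0 + 0 + 1 + 1 + 0 + 0 + 0 = 3 ≡ 1 (mod 2).
s = (0, 0, 1, 1)^T — this equals column 3 of H (binary 0011), so error is at position 3.
Correct: flip bit 3 of r = 100101101000010 to get c = 101101101000010.


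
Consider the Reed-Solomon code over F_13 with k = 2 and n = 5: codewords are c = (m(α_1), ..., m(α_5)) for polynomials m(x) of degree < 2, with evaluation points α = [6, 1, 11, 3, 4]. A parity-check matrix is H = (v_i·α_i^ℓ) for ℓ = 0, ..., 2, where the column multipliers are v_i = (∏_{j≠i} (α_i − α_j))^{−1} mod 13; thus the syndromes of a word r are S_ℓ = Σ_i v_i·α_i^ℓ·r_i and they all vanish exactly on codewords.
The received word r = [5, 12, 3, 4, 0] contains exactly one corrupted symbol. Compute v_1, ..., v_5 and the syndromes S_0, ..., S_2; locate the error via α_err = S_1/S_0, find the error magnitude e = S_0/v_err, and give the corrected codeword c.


S = (1, 11, 4), error at position 3, error magnitude e = 5, c = [5, 12, 11, 4, 0].

Step 1: column multipliers v_i = (∏_{j≠i}(α_i − α_j))^{−1} mod 13.
  i = 1 (α = 6): (6−1)(6−11)(6−3)(6−4) = 5·(−5)·3·2 = −150 ≡ 6, so v_1 = 6^{−1} = 11 (mod 13).
  i = 2 (α = 1): (1−6)(1−11)(1−3)(1−4) = (−5)·(−10)·(−2)·(−3) = 300 ≡ 1, so v_2 = 1^{−1} = 1 (mod 13).
  i = 3 (α = 11): (11−6)(11−1)(11−3)(11−4) = 5·10·8·7 = 2800 ≡ 5, so v_3 = 5^{−1} = 8 (mod 13).
  i = 4 (α = 3): (3−6)(3−1)(3−11)(3−4) = (−3)·2·(−8)·(−1) = −48 ≡ 4, so v_4 = 4^{−1} = 10 (mod 13).
  i = 5 (α = 4): (4−6)(4−1)(4−11)(4−3) = (−2)·3·(−7)·1 = 42 ≡ 3, so v_5 = 3^{−1} = 9 (mod 13).
  v = [11, 1, 8, 10, 9].
Step 2: syndromes of r = [5, 12, 3, 4, 0] (all sums mod 13).
  S_0 = Σ v_i r_i = 11·5 + 1·12 + 8·3 + 10·4 + 9·0 = 131 ≡ 1.
  S_1 = Σ v_i α_i r_i = 11·6·5 + 1·1·12 + 8·11·3 + 10·3·4 + 9·4·0 = 726 ≡ 11.
  α_i^2 mod 13 = [10, 1, 4, 9, 3].
  S_2 = Σ v_i α_i^2 r_i = 11·10·5 + 1·1·12 + 8·4·3 + 10·9·4 + 9·3·0 = 1018 ≡ 4.
  S = (1, 11, 4) ≠ 0, so r is not a codeword (an error is present).
Step 3: locate the error. For a single error e at position i, S_ℓ = v_i·e·α_i^ℓ, so α_err = S_1/S_0.
  S_0^{−1} = 1^{−1} = 1 (mod 13), so α_err = 11·1 = 11 ≡ 11 = α_3. Error position i = 3.
  Consistency check: S_2/S_1 = 4·6 = 24 ≡ 11 = α_err ✓ (single-error assumption holds).
Step 4: error magnitude e = S_0/v_3 = S_0·∏_{j≠3}(α_3 − α_j) = 1·5 = 5 ≡ 5 (mod 13).
Step 5: correct position 3: c_3 = r_3 − e = 3 − 5 ≡ 11 (mod 13). Hence c = [5, 12, 11, 4, 0].
  Check: interpolating c through the α_i gives m(x) = 3 + 9·x (degree < 2) with m(α_i) = c_i for every i, so c is indeed a codeword.


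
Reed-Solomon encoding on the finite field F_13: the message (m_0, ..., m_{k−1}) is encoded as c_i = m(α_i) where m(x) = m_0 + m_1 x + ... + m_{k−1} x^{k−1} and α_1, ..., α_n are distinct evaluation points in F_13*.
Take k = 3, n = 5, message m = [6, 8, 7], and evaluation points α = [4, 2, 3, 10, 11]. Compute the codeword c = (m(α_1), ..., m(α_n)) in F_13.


c = [7, 11, 2, 6, 5]

Message polynomial: m(x) = 6 + 8·x + 7·x^2 (mod 13).
For each evaluation point α_i, compute m(α_i) mod 13:
  α_1 = 4: Horner steps 7 → 10 → 7, so m(4) = 7.
  α_2 = 2: Horner steps 7 → 9 → 11, so m(2) = 11.
  α_3 = 3: Horner steps 7 → 3 → 2, so m(3) = 2.
  α_4 = 10: Horner steps 7 → 0 → 6, so m(10) = 6.
  α_5 = 11: Horner steps 7 → 7 → 5, so m(11) = 5.
Codeword c = [7, 11, 2, 6, 5] ∈ F_13^5.


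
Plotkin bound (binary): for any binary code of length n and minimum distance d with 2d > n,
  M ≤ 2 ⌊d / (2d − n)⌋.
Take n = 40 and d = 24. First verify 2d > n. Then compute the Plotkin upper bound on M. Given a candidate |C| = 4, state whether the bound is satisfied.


Plotkin bound M ≤ 6; given |C| = 4 ≤ bound (satisfied).

Check applicability: 2d = 48, n = 40.
2d − n = 8 > 0, so Plotkin applies.
Compute d/(2d−n) = 24/8 ≈ 3.0000.
⌊d/(2d−n)⌋ = 3.
Plotkin bound: M ≤ 2·3 = 6.
Given |C| = 4, check: satisfied.
This |C| is below the Plotkin bound.


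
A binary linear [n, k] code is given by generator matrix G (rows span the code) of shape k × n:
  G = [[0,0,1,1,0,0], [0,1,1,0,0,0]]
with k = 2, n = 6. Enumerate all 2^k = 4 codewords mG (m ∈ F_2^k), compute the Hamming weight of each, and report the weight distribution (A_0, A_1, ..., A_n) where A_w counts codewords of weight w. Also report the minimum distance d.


Weight distribution: A_0 = 1, A_2 = 3. Minimum distance d = 2.

Enumerate all 2^2 = 4 messages m ∈ F_2^2.
For each, compute codeword c = mG in F_2^6, then tally its weight.
  m = 00 → c = 000000, weight = 0.
  m = 10 → c = 001100, weight = 2.
  m = 01 → c = 011000, weight = 2.
  m = 11 → c = 010100, weight = 2.
Tally weights:
  weight 0: 1 codewords.
  weight 2: 3 codewords.
Minimum distance d = smallest w > 0 with A_w > 0 = 2.
Sanity: Σ A_w = 4 = 2^2 = 4 ✓.


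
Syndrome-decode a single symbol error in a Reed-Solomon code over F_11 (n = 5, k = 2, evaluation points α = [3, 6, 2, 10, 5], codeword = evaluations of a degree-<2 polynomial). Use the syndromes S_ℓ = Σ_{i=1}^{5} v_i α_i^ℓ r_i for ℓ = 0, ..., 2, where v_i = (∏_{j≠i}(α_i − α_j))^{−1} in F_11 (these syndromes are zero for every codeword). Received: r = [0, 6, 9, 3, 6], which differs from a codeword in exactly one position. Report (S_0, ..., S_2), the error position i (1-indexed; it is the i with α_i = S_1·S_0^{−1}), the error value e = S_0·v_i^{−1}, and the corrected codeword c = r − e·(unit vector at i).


S = (3, 4, 9), error at position 5, error magnitude e = 2, c = [0, 6, 9, 3, 4].

Step 1: column multipliers v_i = (∏_{j≠i}(α_i − α_j))^{−1} mod 11.
  i = 1 (α = 3): (3−6)(3−2)(3−10)(3−5) = (−3)·1·(−7)·(−2) = −42 ≡ 2, so v_1 = 2^{−1} = 6 (mod 11).
  i = 2 (α = 6): (6−3)(6−2)(6−10)(6−5) = 3·4·(−4)·1 = −48 ≡ 7, so v_2 = 7^{−1} = 8 (mod 11).
  i = 3 (α = 2): (2−3)(2−6)(2−10)(2−5) = (−1)·(−4)·(−8)·(−3) = 96 ≡ 8, so v_3 = 8^{−1} = 7 (mod 11).
  i = 4 (α = 10): (10−3)(10−6)(10−2)(10−5) = 7·4·8·5 = 1120 ≡ 9, so v_4 = 9^{−1} = 5 (mod 11).
  i = 5 (α = 5): (5−3)(5−6)(5−2)(5−10) = 2·(−1)·3·(−5) = 30 ≡ 8, so v_5 = 8^{−1} = 7 (mod 11).
  v = [6, 8, 7, 5, 7].
Step 2: syndromes of r = [0, 6, 9, 3, 6] (all sums mod 11).
  S_0 = Σ v_i r_i = 6·0 + 8·6 + 7·9 + 5·3 + 7·6 = 168 ≡ 3.
  S_1 = Σ v_i α_i r_i = 6·3·0 + 8·6·6 + 7·2·9 + 5·10·3 + 7·5·6 = 774 ≡ 4.
  α_i^2 mod 11 = [9, 3, 4, 1, 3].
  S_2 = Σ v_i α_i^2 r_i = 6·9·0 + 8·3·6 + 7·4·9 + 5·1·3 + 7·3·6 = 537 ≡ 9.
  S = (3, 4, 9) ≠ 0, so r is not a codeword (an error is present).
Step 3: locate the error. For a single error e at position i, S_ℓ = v_i·e·α_i^ℓ, so α_err = S_1/S_0.
  S_0^{−1} = 3^{−1} = 4 (mod 11), so α_err = 4·4 = 16 ≡ 5 = α_5. Error position i = 5.
  Consistency check: S_2/S_1 = 9·3 = 27 ≡ 5 = α_err ✓ (single-error assumption holds).
Step 4: error magnitude e = S_0/v_5 = S_0·∏_{j≠5}(α_5 − α_j) = 3·8 = 24 ≡ 2 (mod 11).
Step 5: correct position 5: c_5 = r_5 − e = 6 − 2 ≡ 4 (mod 11). Hence c = [0, 6, 9, 3, 4].
  Check: interpolating c through the α_i gives m(x) = 5 + 2·x (degree < 2) with m(α_i) = c_i for every i, so c is indeed a codeword.
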